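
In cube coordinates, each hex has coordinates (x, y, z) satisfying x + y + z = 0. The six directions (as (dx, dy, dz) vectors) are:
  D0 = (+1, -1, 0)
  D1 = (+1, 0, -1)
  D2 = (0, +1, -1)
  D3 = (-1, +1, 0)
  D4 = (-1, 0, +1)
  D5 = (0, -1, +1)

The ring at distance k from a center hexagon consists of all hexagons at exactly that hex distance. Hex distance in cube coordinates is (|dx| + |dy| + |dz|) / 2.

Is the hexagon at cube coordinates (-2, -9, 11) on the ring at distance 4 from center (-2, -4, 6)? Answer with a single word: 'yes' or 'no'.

|px - cx| = |-2 - (-2)| = 0
|py - cy| = |-9 - (-4)| = 5
|pz - cz| = |11 - 6| = 5
distance = (0+5+5)/2 = 10/2 = 5
radius = 4; distance != radius -> no

Answer: no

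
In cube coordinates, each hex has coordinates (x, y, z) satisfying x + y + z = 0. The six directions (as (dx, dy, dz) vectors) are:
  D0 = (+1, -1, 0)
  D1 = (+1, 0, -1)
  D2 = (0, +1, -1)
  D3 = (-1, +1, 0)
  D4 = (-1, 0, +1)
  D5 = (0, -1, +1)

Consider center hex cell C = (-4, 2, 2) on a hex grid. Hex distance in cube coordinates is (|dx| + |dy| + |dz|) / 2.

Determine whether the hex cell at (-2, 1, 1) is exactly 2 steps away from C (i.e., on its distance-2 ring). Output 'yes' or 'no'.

Answer: yes

Derivation:
|px - cx| = |-2 - (-4)| = 2
|py - cy| = |1 - 2| = 1
|pz - cz| = |1 - 2| = 1
distance = (2+1+1)/2 = 4/2 = 2
radius = 2; distance == radius -> yes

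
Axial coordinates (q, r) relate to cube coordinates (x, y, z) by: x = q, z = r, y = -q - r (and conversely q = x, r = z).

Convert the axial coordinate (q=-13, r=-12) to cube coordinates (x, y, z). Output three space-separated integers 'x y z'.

Answer: -13 25 -12

Derivation:
x = q = -13
z = r = -12
y = -x - z = -(-13) - (-12) = 25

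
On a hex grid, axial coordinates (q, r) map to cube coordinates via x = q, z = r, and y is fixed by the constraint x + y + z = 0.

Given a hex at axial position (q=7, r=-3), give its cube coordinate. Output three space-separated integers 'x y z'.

Answer: 7 -4 -3

Derivation:
x = q = 7
z = r = -3
y = -x - z = -(7) - (-3) = -4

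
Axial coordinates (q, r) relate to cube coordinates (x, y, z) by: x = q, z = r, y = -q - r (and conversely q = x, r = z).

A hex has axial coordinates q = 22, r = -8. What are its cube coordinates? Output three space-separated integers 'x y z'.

Answer: 22 -14 -8

Derivation:
x = q = 22
z = r = -8
y = -x - z = -(22) - (-8) = -14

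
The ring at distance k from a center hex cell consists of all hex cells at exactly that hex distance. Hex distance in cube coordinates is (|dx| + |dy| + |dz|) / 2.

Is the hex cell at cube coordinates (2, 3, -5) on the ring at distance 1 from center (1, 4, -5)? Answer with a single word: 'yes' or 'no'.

Answer: yes

Derivation:
|px - cx| = |2 - 1| = 1
|py - cy| = |3 - 4| = 1
|pz - cz| = |-5 - (-5)| = 0
distance = (1+1+0)/2 = 2/2 = 1
radius = 1; distance == radius -> yes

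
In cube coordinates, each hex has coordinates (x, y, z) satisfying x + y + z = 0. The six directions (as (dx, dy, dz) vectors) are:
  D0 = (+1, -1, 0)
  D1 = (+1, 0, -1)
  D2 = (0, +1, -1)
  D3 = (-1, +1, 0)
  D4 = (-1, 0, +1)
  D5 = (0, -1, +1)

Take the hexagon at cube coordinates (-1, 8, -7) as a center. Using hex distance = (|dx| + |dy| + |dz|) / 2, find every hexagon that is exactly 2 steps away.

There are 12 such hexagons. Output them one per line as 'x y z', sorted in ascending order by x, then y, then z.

Answer: -3 8 -5
-3 9 -6
-3 10 -7
-2 7 -5
-2 10 -8
-1 6 -5
-1 10 -9
0 6 -6
0 9 -9
1 6 -7
1 7 -8
1 8 -9

Derivation:
Walk ring at distance 2 from (-1, 8, -7):
Start at center + D4*2 = (-3, 8, -5)
  hex 0: (-3, 8, -5)
  hex 1: (-2, 7, -5)
  hex 2: (-1, 6, -5)
  hex 3: (0, 6, -6)
  hex 4: (1, 6, -7)
  hex 5: (1, 7, -8)
  hex 6: (1, 8, -9)
  hex 7: (0, 9, -9)
  hex 8: (-1, 10, -9)
  hex 9: (-2, 10, -8)
  hex 10: (-3, 10, -7)
  hex 11: (-3, 9, -6)
Sorted: 12 hexes.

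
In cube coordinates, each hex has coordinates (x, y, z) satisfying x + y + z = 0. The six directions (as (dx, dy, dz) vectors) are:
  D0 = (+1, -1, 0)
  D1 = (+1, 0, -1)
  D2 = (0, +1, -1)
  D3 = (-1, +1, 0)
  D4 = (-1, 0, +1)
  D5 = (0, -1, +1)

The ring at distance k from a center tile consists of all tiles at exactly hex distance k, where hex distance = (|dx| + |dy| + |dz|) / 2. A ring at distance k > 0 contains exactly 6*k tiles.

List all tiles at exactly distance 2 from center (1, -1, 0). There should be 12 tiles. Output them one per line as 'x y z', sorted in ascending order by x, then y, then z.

Walk ring at distance 2 from (1, -1, 0):
Start at center + D4*2 = (-1, -1, 2)
  hex 0: (-1, -1, 2)
  hex 1: (0, -2, 2)
  hex 2: (1, -3, 2)
  hex 3: (2, -3, 1)
  hex 4: (3, -3, 0)
  hex 5: (3, -2, -1)
  hex 6: (3, -1, -2)
  hex 7: (2, 0, -2)
  hex 8: (1, 1, -2)
  hex 9: (0, 1, -1)
  hex 10: (-1, 1, 0)
  hex 11: (-1, 0, 1)
Sorted: 12 hexes.

Answer: -1 -1 2
-1 0 1
-1 1 0
0 -2 2
0 1 -1
1 -3 2
1 1 -2
2 -3 1
2 0 -2
3 -3 0
3 -2 -1
3 -1 -2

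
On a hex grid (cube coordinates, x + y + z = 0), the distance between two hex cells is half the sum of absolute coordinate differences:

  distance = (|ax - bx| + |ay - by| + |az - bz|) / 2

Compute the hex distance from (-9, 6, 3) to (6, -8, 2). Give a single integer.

|ax - bx| = |-9 - 6| = 15
|ay - by| = |6 - (-8)| = 14
|az - bz| = |3 - 2| = 1
distance = (15 + 14 + 1) / 2 = 30 / 2 = 15

Answer: 15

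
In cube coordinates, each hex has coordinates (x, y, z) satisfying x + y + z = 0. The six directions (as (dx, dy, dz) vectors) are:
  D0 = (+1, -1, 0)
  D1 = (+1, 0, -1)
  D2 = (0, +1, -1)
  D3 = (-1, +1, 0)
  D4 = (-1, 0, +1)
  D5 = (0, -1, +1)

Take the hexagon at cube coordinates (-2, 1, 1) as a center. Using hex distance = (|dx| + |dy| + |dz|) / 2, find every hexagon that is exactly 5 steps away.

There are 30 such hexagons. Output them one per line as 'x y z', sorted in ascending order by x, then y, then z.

Answer: -7 1 6
-7 2 5
-7 3 4
-7 4 3
-7 5 2
-7 6 1
-6 0 6
-6 6 0
-5 -1 6
-5 6 -1
-4 -2 6
-4 6 -2
-3 -3 6
-3 6 -3
-2 -4 6
-2 6 -4
-1 -4 5
-1 5 -4
0 -4 4
0 4 -4
1 -4 3
1 3 -4
2 -4 2
2 2 -4
3 -4 1
3 -3 0
3 -2 -1
3 -1 -2
3 0 -3
3 1 -4

Derivation:
Walk ring at distance 5 from (-2, 1, 1):
Start at center + D4*5 = (-7, 1, 6)
  hex 0: (-7, 1, 6)
  hex 1: (-6, 0, 6)
  hex 2: (-5, -1, 6)
  hex 3: (-4, -2, 6)
  hex 4: (-3, -3, 6)
  hex 5: (-2, -4, 6)
  hex 6: (-1, -4, 5)
  hex 7: (0, -4, 4)
  hex 8: (1, -4, 3)
  hex 9: (2, -4, 2)
  hex 10: (3, -4, 1)
  hex 11: (3, -3, 0)
  hex 12: (3, -2, -1)
  hex 13: (3, -1, -2)
  hex 14: (3, 0, -3)
  hex 15: (3, 1, -4)
  hex 16: (2, 2, -4)
  hex 17: (1, 3, -4)
  hex 18: (0, 4, -4)
  hex 19: (-1, 5, -4)
  hex 20: (-2, 6, -4)
  hex 21: (-3, 6, -3)
  hex 22: (-4, 6, -2)
  hex 23: (-5, 6, -1)
  hex 24: (-6, 6, 0)
  hex 25: (-7, 6, 1)
  hex 26: (-7, 5, 2)
  hex 27: (-7, 4, 3)
  hex 28: (-7, 3, 4)
  hex 29: (-7, 2, 5)
Sorted: 30 hexes.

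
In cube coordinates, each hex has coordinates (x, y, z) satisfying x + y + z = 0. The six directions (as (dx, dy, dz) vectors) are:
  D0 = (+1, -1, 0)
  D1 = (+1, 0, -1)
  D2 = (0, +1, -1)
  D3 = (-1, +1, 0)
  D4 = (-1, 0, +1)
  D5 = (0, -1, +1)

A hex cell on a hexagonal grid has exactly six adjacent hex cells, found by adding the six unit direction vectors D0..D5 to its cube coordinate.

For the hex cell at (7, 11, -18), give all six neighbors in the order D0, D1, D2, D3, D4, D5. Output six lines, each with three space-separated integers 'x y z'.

Center: (7, 11, -18). Add each direction:
  D0: (7, 11, -18) + (1, -1, 0) = (8, 10, -18)
  D1: (7, 11, -18) + (1, 0, -1) = (8, 11, -19)
  D2: (7, 11, -18) + (0, 1, -1) = (7, 12, -19)
  D3: (7, 11, -18) + (-1, 1, 0) = (6, 12, -18)
  D4: (7, 11, -18) + (-1, 0, 1) = (6, 11, -17)
  D5: (7, 11, -18) + (0, -1, 1) = (7, 10, -17)

Answer: 8 10 -18
8 11 -19
7 12 -19
6 12 -18
6 11 -17
7 10 -17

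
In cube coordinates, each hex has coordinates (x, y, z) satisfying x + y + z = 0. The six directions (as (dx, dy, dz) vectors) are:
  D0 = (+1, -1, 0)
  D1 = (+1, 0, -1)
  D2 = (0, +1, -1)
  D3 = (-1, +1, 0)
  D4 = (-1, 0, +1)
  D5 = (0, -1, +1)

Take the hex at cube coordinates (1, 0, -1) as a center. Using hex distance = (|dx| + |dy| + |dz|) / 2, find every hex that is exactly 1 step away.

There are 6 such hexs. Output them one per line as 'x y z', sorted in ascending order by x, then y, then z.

Walk ring at distance 1 from (1, 0, -1):
Start at center + D4*1 = (0, 0, 0)
  hex 0: (0, 0, 0)
  hex 1: (1, -1, 0)
  hex 2: (2, -1, -1)
  hex 3: (2, 0, -2)
  hex 4: (1, 1, -2)
  hex 5: (0, 1, -1)
Sorted: 6 hexes.

Answer: 0 0 0
0 1 -1
1 -1 0
1 1 -2
2 -1 -1
2 0 -2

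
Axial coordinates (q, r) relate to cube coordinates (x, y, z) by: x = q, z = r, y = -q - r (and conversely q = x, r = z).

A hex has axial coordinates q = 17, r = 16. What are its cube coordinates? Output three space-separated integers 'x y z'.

Answer: 17 -33 16

Derivation:
x = q = 17
z = r = 16
y = -x - z = -(17) - (16) = -33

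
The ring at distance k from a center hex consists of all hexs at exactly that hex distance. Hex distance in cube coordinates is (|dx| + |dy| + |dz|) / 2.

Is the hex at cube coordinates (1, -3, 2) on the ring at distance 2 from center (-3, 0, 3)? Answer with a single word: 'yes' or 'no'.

|px - cx| = |1 - (-3)| = 4
|py - cy| = |-3 - 0| = 3
|pz - cz| = |2 - 3| = 1
distance = (4+3+1)/2 = 8/2 = 4
radius = 2; distance != radius -> no

Answer: no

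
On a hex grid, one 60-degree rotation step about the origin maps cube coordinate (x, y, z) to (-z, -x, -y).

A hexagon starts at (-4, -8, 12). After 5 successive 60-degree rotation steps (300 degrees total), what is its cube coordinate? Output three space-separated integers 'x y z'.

Answer: 8 -12 4

Derivation:
Start: (-4, -8, 12)
Step 1: (-4, -8, 12) -> (-(12), -(-4), -(-8)) = (-12, 4, 8)
Step 2: (-12, 4, 8) -> (-(8), -(-12), -(4)) = (-8, 12, -4)
Step 3: (-8, 12, -4) -> (-(-4), -(-8), -(12)) = (4, 8, -12)
Step 4: (4, 8, -12) -> (-(-12), -(4), -(8)) = (12, -4, -8)
Step 5: (12, -4, -8) -> (-(-8), -(12), -(-4)) = (8, -12, 4)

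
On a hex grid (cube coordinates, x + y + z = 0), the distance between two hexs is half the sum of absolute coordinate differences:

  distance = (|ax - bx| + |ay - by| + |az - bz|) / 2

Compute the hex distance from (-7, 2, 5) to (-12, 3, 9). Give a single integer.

|ax - bx| = |-7 - (-12)| = 5
|ay - by| = |2 - 3| = 1
|az - bz| = |5 - 9| = 4
distance = (5 + 1 + 4) / 2 = 10 / 2 = 5

Answer: 5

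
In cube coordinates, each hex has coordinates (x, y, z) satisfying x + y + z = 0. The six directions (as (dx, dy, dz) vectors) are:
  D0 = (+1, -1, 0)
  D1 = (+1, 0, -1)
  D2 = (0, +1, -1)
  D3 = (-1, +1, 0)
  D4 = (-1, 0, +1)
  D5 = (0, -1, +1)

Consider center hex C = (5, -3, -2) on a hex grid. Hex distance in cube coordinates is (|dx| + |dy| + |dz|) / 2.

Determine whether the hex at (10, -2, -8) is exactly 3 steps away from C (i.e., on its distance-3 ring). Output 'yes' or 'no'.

Answer: no

Derivation:
|px - cx| = |10 - 5| = 5
|py - cy| = |-2 - (-3)| = 1
|pz - cz| = |-8 - (-2)| = 6
distance = (5+1+6)/2 = 12/2 = 6
radius = 3; distance != radius -> no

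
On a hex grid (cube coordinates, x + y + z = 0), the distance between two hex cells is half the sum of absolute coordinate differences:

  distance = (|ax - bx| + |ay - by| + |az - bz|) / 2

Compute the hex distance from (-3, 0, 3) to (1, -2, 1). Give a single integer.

|ax - bx| = |-3 - 1| = 4
|ay - by| = |0 - (-2)| = 2
|az - bz| = |3 - 1| = 2
distance = (4 + 2 + 2) / 2 = 8 / 2 = 4

Answer: 4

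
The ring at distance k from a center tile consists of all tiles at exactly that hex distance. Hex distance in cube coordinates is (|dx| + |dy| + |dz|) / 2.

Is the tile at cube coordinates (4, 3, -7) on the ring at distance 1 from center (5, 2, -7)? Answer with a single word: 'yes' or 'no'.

|px - cx| = |4 - 5| = 1
|py - cy| = |3 - 2| = 1
|pz - cz| = |-7 - (-7)| = 0
distance = (1+1+0)/2 = 2/2 = 1
radius = 1; distance == radius -> yes

Answer: yes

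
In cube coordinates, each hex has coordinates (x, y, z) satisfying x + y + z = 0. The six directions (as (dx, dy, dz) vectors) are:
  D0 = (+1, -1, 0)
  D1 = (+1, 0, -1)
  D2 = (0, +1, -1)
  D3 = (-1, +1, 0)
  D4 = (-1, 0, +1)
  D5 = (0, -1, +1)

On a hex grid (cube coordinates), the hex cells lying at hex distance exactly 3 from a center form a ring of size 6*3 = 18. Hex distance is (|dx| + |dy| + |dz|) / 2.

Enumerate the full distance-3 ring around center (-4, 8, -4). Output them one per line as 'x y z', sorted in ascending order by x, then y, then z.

Walk ring at distance 3 from (-4, 8, -4):
Start at center + D4*3 = (-7, 8, -1)
  hex 0: (-7, 8, -1)
  hex 1: (-6, 7, -1)
  hex 2: (-5, 6, -1)
  hex 3: (-4, 5, -1)
  hex 4: (-3, 5, -2)
  hex 5: (-2, 5, -3)
  hex 6: (-1, 5, -4)
  hex 7: (-1, 6, -5)
  hex 8: (-1, 7, -6)
  hex 9: (-1, 8, -7)
  hex 10: (-2, 9, -7)
  hex 11: (-3, 10, -7)
  hex 12: (-4, 11, -7)
  hex 13: (-5, 11, -6)
  hex 14: (-6, 11, -5)
  hex 15: (-7, 11, -4)
  hex 16: (-7, 10, -3)
  hex 17: (-7, 9, -2)
Sorted: 18 hexes.

Answer: -7 8 -1
-7 9 -2
-7 10 -3
-7 11 -4
-6 7 -1
-6 11 -5
-5 6 -1
-5 11 -6
-4 5 -1
-4 11 -7
-3 5 -2
-3 10 -7
-2 5 -3
-2 9 -7
-1 5 -4
-1 6 -5
-1 7 -6
-1 8 -7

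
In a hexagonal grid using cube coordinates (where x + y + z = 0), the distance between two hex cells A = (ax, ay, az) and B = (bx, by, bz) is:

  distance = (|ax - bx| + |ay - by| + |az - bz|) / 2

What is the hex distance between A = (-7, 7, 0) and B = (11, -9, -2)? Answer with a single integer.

Answer: 18

Derivation:
|ax - bx| = |-7 - 11| = 18
|ay - by| = |7 - (-9)| = 16
|az - bz| = |0 - (-2)| = 2
distance = (18 + 16 + 2) / 2 = 36 / 2 = 18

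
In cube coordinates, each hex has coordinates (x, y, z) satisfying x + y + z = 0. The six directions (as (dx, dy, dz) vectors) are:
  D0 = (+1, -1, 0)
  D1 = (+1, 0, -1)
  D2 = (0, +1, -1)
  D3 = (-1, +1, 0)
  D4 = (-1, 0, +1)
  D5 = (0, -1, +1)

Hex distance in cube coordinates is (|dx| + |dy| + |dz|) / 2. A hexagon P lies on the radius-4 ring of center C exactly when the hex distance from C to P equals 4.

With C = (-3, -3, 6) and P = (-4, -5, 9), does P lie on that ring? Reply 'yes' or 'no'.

|px - cx| = |-4 - (-3)| = 1
|py - cy| = |-5 - (-3)| = 2
|pz - cz| = |9 - 6| = 3
distance = (1+2+3)/2 = 6/2 = 3
radius = 4; distance != radius -> no

Answer: no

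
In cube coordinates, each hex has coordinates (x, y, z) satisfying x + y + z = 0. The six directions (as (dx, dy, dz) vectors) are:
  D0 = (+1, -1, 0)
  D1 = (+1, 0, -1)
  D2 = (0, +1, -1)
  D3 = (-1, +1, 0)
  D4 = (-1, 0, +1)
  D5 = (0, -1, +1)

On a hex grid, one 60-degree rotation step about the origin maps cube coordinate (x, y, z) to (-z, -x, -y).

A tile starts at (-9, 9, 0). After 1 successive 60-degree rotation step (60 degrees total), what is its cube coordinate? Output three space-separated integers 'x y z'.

Answer: 0 9 -9

Derivation:
Start: (-9, 9, 0)
Step 1: (-9, 9, 0) -> (-(0), -(-9), -(9)) = (0, 9, -9)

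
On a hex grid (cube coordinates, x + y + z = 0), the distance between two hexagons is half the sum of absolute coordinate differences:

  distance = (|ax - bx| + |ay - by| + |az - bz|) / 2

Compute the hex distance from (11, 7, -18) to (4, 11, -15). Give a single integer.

|ax - bx| = |11 - 4| = 7
|ay - by| = |7 - 11| = 4
|az - bz| = |-18 - (-15)| = 3
distance = (7 + 4 + 3) / 2 = 14 / 2 = 7

Answer: 7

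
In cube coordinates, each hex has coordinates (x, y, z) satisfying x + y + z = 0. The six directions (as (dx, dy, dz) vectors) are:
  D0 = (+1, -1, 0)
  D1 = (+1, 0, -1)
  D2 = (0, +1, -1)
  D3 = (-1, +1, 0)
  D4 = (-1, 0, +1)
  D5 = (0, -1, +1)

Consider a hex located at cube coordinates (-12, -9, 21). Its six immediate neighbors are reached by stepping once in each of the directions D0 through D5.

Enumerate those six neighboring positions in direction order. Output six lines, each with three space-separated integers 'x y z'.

Answer: -11 -10 21
-11 -9 20
-12 -8 20
-13 -8 21
-13 -9 22
-12 -10 22

Derivation:
Center: (-12, -9, 21). Add each direction:
  D0: (-12, -9, 21) + (1, -1, 0) = (-11, -10, 21)
  D1: (-12, -9, 21) + (1, 0, -1) = (-11, -9, 20)
  D2: (-12, -9, 21) + (0, 1, -1) = (-12, -8, 20)
  D3: (-12, -9, 21) + (-1, 1, 0) = (-13, -8, 21)
  D4: (-12, -9, 21) + (-1, 0, 1) = (-13, -9, 22)
  D5: (-12, -9, 21) + (0, -1, 1) = (-12, -10, 22)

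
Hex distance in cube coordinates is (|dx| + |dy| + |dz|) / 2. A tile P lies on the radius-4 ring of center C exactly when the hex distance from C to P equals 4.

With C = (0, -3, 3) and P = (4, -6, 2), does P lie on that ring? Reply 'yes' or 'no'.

|px - cx| = |4 - 0| = 4
|py - cy| = |-6 - (-3)| = 3
|pz - cz| = |2 - 3| = 1
distance = (4+3+1)/2 = 8/2 = 4
radius = 4; distance == radius -> yes

Answer: yes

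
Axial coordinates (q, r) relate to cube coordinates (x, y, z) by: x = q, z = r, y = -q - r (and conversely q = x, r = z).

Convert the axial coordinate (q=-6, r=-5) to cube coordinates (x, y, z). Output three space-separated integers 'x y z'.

x = q = -6
z = r = -5
y = -x - z = -(-6) - (-5) = 11

Answer: -6 11 -5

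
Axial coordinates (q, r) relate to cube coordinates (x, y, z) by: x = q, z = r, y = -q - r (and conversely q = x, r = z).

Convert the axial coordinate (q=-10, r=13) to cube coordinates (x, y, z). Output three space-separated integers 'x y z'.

x = q = -10
z = r = 13
y = -x - z = -(-10) - (13) = -3

Answer: -10 -3 13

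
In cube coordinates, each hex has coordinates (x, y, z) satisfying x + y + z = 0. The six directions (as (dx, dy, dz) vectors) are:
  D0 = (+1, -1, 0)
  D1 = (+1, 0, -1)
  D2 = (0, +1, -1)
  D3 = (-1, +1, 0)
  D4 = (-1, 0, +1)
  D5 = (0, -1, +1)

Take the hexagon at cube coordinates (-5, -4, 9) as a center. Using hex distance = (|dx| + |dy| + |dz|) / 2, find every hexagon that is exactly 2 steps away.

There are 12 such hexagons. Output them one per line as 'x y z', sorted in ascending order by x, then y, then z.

Answer: -7 -4 11
-7 -3 10
-7 -2 9
-6 -5 11
-6 -2 8
-5 -6 11
-5 -2 7
-4 -6 10
-4 -3 7
-3 -6 9
-3 -5 8
-3 -4 7

Derivation:
Walk ring at distance 2 from (-5, -4, 9):
Start at center + D4*2 = (-7, -4, 11)
  hex 0: (-7, -4, 11)
  hex 1: (-6, -5, 11)
  hex 2: (-5, -6, 11)
  hex 3: (-4, -6, 10)
  hex 4: (-3, -6, 9)
  hex 5: (-3, -5, 8)
  hex 6: (-3, -4, 7)
  hex 7: (-4, -3, 7)
  hex 8: (-5, -2, 7)
  hex 9: (-6, -2, 8)
  hex 10: (-7, -2, 9)
  hex 11: (-7, -3, 10)
Sorted: 12 hexes.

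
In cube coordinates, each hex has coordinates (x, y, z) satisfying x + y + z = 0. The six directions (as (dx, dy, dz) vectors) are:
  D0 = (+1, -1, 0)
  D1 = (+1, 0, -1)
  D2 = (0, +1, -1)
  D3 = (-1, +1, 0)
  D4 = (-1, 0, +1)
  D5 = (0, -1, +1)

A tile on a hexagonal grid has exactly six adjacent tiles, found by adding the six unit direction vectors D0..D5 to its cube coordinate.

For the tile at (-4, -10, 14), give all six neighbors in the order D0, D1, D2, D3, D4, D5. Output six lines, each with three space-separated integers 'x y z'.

Answer: -3 -11 14
-3 -10 13
-4 -9 13
-5 -9 14
-5 -10 15
-4 -11 15

Derivation:
Center: (-4, -10, 14). Add each direction:
  D0: (-4, -10, 14) + (1, -1, 0) = (-3, -11, 14)
  D1: (-4, -10, 14) + (1, 0, -1) = (-3, -10, 13)
  D2: (-4, -10, 14) + (0, 1, -1) = (-4, -9, 13)
  D3: (-4, -10, 14) + (-1, 1, 0) = (-5, -9, 14)
  D4: (-4, -10, 14) + (-1, 0, 1) = (-5, -10, 15)
  D5: (-4, -10, 14) + (0, -1, 1) = (-4, -11, 15)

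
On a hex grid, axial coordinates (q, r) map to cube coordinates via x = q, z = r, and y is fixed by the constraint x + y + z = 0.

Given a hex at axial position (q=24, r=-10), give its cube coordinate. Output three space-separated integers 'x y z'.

x = q = 24
z = r = -10
y = -x - z = -(24) - (-10) = -14

Answer: 24 -14 -10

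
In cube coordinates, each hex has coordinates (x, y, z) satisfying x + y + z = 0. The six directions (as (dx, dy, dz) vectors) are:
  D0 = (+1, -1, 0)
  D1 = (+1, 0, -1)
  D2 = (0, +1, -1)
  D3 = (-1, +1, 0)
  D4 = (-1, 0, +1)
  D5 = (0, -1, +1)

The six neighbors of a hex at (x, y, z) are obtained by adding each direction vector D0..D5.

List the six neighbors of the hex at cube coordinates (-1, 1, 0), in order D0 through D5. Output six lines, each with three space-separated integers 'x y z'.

Center: (-1, 1, 0). Add each direction:
  D0: (-1, 1, 0) + (1, -1, 0) = (0, 0, 0)
  D1: (-1, 1, 0) + (1, 0, -1) = (0, 1, -1)
  D2: (-1, 1, 0) + (0, 1, -1) = (-1, 2, -1)
  D3: (-1, 1, 0) + (-1, 1, 0) = (-2, 2, 0)
  D4: (-1, 1, 0) + (-1, 0, 1) = (-2, 1, 1)
  D5: (-1, 1, 0) + (0, -1, 1) = (-1, 0, 1)

Answer: 0 0 0
0 1 -1
-1 2 -1
-2 2 0
-2 1 1
-1 0 1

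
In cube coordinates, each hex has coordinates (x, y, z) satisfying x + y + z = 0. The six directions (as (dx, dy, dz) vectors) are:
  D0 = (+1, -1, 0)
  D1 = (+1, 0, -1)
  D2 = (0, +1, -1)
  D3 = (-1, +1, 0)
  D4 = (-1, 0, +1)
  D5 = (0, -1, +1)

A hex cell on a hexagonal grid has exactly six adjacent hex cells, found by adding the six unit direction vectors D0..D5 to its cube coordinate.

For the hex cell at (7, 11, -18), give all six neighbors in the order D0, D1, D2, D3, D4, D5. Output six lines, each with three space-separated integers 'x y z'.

Center: (7, 11, -18). Add each direction:
  D0: (7, 11, -18) + (1, -1, 0) = (8, 10, -18)
  D1: (7, 11, -18) + (1, 0, -1) = (8, 11, -19)
  D2: (7, 11, -18) + (0, 1, -1) = (7, 12, -19)
  D3: (7, 11, -18) + (-1, 1, 0) = (6, 12, -18)
  D4: (7, 11, -18) + (-1, 0, 1) = (6, 11, -17)
  D5: (7, 11, -18) + (0, -1, 1) = (7, 10, -17)

Answer: 8 10 -18
8 11 -19
7 12 -19
6 12 -18
6 11 -17
7 10 -17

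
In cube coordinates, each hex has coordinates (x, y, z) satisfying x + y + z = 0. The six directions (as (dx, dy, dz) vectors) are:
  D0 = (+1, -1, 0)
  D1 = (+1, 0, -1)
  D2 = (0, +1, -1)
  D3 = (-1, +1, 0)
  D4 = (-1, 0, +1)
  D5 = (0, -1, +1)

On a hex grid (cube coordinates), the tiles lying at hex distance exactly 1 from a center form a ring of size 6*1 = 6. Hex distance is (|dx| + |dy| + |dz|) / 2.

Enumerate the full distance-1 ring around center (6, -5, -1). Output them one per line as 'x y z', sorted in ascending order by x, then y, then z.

Answer: 5 -5 0
5 -4 -1
6 -6 0
6 -4 -2
7 -6 -1
7 -5 -2

Derivation:
Walk ring at distance 1 from (6, -5, -1):
Start at center + D4*1 = (5, -5, 0)
  hex 0: (5, -5, 0)
  hex 1: (6, -6, 0)
  hex 2: (7, -6, -1)
  hex 3: (7, -5, -2)
  hex 4: (6, -4, -2)
  hex 5: (5, -4, -1)
Sorted: 6 hexes.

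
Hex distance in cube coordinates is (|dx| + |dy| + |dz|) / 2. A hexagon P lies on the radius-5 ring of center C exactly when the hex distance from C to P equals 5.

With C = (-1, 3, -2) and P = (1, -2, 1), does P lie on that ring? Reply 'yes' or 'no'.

|px - cx| = |1 - (-1)| = 2
|py - cy| = |-2 - 3| = 5
|pz - cz| = |1 - (-2)| = 3
distance = (2+5+3)/2 = 10/2 = 5
radius = 5; distance == radius -> yes

Answer: yes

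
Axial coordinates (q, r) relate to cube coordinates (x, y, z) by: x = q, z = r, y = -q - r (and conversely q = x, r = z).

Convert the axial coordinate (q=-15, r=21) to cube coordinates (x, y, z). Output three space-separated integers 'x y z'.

Answer: -15 -6 21

Derivation:
x = q = -15
z = r = 21
y = -x - z = -(-15) - (21) = -6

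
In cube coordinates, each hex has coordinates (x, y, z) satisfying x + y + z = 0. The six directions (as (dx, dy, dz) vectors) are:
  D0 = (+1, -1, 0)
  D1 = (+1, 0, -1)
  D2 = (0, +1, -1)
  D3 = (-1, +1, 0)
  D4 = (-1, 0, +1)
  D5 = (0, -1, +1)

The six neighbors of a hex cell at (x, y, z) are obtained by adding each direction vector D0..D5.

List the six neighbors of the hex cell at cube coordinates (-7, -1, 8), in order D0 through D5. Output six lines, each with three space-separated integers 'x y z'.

Answer: -6 -2 8
-6 -1 7
-7 0 7
-8 0 8
-8 -1 9
-7 -2 9

Derivation:
Center: (-7, -1, 8). Add each direction:
  D0: (-7, -1, 8) + (1, -1, 0) = (-6, -2, 8)
  D1: (-7, -1, 8) + (1, 0, -1) = (-6, -1, 7)
  D2: (-7, -1, 8) + (0, 1, -1) = (-7, 0, 7)
  D3: (-7, -1, 8) + (-1, 1, 0) = (-8, 0, 8)
  D4: (-7, -1, 8) + (-1, 0, 1) = (-8, -1, 9)
  D5: (-7, -1, 8) + (0, -1, 1) = (-7, -2, 9)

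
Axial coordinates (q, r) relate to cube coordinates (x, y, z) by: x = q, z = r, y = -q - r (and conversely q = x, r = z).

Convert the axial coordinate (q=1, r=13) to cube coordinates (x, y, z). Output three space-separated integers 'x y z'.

x = q = 1
z = r = 13
y = -x - z = -(1) - (13) = -14

Answer: 1 -14 13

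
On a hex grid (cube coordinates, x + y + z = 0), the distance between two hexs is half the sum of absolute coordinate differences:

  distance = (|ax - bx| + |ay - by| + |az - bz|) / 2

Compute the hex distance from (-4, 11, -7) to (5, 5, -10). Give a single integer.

Answer: 9

Derivation:
|ax - bx| = |-4 - 5| = 9
|ay - by| = |11 - 5| = 6
|az - bz| = |-7 - (-10)| = 3
distance = (9 + 6 + 3) / 2 = 18 / 2 = 9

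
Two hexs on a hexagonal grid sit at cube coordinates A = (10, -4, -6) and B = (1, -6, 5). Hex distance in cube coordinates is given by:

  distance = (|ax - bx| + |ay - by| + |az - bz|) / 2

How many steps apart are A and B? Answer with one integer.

Answer: 11

Derivation:
|ax - bx| = |10 - 1| = 9
|ay - by| = |-4 - (-6)| = 2
|az - bz| = |-6 - 5| = 11
distance = (9 + 2 + 11) / 2 = 22 / 2 = 11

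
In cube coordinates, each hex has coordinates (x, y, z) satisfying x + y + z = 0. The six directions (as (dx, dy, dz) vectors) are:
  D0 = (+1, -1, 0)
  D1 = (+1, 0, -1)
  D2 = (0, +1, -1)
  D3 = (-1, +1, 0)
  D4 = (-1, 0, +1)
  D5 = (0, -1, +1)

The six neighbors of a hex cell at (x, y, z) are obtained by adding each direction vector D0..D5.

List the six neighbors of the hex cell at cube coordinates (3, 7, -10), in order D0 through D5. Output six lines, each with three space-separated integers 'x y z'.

Center: (3, 7, -10). Add each direction:
  D0: (3, 7, -10) + (1, -1, 0) = (4, 6, -10)
  D1: (3, 7, -10) + (1, 0, -1) = (4, 7, -11)
  D2: (3, 7, -10) + (0, 1, -1) = (3, 8, -11)
  D3: (3, 7, -10) + (-1, 1, 0) = (2, 8, -10)
  D4: (3, 7, -10) + (-1, 0, 1) = (2, 7, -9)
  D5: (3, 7, -10) + (0, -1, 1) = (3, 6, -9)

Answer: 4 6 -10
4 7 -11
3 8 -11
2 8 -10
2 7 -9
3 6 -9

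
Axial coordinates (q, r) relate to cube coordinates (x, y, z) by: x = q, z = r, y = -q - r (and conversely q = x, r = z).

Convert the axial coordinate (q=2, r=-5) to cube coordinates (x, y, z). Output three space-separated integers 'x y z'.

Answer: 2 3 -5

Derivation:
x = q = 2
z = r = -5
y = -x - z = -(2) - (-5) = 3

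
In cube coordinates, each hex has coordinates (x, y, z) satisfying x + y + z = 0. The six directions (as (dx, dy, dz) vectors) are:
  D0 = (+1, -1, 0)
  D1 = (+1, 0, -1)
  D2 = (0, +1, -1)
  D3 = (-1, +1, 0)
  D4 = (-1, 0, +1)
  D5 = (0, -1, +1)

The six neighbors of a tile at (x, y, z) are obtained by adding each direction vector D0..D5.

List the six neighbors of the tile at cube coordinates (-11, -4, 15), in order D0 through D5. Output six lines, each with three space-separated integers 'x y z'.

Center: (-11, -4, 15). Add each direction:
  D0: (-11, -4, 15) + (1, -1, 0) = (-10, -5, 15)
  D1: (-11, -4, 15) + (1, 0, -1) = (-10, -4, 14)
  D2: (-11, -4, 15) + (0, 1, -1) = (-11, -3, 14)
  D3: (-11, -4, 15) + (-1, 1, 0) = (-12, -3, 15)
  D4: (-11, -4, 15) + (-1, 0, 1) = (-12, -4, 16)
  D5: (-11, -4, 15) + (0, -1, 1) = (-11, -5, 16)

Answer: -10 -5 15
-10 -4 14
-11 -3 14
-12 -3 15
-12 -4 16
-11 -5 16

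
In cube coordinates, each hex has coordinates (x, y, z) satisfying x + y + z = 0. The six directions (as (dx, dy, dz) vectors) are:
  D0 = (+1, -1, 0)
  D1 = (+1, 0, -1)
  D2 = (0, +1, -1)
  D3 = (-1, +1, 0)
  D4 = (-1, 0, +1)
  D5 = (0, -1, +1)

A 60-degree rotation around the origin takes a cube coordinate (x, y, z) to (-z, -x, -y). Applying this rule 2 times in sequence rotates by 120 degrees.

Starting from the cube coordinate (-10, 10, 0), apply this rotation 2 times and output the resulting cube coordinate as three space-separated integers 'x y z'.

Start: (-10, 10, 0)
Step 1: (-10, 10, 0) -> (-(0), -(-10), -(10)) = (0, 10, -10)
Step 2: (0, 10, -10) -> (-(-10), -(0), -(10)) = (10, 0, -10)

Answer: 10 0 -10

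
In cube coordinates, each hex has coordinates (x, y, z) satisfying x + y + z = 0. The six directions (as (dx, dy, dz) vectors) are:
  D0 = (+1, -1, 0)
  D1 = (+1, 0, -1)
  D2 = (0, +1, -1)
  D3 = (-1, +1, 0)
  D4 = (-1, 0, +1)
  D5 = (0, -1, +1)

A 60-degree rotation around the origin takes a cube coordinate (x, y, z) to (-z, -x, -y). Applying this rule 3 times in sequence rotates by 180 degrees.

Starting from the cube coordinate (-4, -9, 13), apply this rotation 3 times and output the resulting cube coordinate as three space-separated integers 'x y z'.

Answer: 4 9 -13

Derivation:
Start: (-4, -9, 13)
Step 1: (-4, -9, 13) -> (-(13), -(-4), -(-9)) = (-13, 4, 9)
Step 2: (-13, 4, 9) -> (-(9), -(-13), -(4)) = (-9, 13, -4)
Step 3: (-9, 13, -4) -> (-(-4), -(-9), -(13)) = (4, 9, -13)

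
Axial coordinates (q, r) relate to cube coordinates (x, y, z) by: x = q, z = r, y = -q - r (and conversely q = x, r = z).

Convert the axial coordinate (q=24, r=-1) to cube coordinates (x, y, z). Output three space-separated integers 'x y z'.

Answer: 24 -23 -1

Derivation:
x = q = 24
z = r = -1
y = -x - z = -(24) - (-1) = -23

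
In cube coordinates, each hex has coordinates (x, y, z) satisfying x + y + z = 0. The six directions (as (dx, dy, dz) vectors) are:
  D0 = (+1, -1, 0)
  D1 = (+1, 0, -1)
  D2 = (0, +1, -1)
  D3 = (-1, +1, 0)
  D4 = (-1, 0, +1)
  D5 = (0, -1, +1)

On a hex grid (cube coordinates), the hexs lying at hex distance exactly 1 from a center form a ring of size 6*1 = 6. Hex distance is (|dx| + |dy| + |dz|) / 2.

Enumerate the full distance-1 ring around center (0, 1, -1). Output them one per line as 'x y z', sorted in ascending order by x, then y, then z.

Walk ring at distance 1 from (0, 1, -1):
Start at center + D4*1 = (-1, 1, 0)
  hex 0: (-1, 1, 0)
  hex 1: (0, 0, 0)
  hex 2: (1, 0, -1)
  hex 3: (1, 1, -2)
  hex 4: (0, 2, -2)
  hex 5: (-1, 2, -1)
Sorted: 6 hexes.

Answer: -1 1 0
-1 2 -1
0 0 0
0 2 -2
1 0 -1
1 1 -2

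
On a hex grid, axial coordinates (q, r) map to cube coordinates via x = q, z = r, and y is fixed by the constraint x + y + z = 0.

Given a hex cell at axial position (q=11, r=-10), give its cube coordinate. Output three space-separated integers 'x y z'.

x = q = 11
z = r = -10
y = -x - z = -(11) - (-10) = -1

Answer: 11 -1 -10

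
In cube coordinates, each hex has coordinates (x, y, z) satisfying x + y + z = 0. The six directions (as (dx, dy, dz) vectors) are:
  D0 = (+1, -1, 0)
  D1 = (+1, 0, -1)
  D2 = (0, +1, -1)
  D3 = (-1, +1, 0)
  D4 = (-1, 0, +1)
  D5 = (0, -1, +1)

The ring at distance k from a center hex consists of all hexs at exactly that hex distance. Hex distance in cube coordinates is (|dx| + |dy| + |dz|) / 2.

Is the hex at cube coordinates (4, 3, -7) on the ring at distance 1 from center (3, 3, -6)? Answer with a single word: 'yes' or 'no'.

Answer: yes

Derivation:
|px - cx| = |4 - 3| = 1
|py - cy| = |3 - 3| = 0
|pz - cz| = |-7 - (-6)| = 1
distance = (1+0+1)/2 = 2/2 = 1
radius = 1; distance == radius -> yes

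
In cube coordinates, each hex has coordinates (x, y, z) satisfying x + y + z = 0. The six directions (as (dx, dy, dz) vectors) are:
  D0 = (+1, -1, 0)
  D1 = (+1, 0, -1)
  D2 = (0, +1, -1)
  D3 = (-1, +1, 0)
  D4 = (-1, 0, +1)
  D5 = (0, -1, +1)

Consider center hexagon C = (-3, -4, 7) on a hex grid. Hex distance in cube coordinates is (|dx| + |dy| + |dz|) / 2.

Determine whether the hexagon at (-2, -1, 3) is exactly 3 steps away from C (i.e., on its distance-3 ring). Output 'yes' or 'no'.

|px - cx| = |-2 - (-3)| = 1
|py - cy| = |-1 - (-4)| = 3
|pz - cz| = |3 - 7| = 4
distance = (1+3+4)/2 = 8/2 = 4
radius = 3; distance != radius -> no

Answer: no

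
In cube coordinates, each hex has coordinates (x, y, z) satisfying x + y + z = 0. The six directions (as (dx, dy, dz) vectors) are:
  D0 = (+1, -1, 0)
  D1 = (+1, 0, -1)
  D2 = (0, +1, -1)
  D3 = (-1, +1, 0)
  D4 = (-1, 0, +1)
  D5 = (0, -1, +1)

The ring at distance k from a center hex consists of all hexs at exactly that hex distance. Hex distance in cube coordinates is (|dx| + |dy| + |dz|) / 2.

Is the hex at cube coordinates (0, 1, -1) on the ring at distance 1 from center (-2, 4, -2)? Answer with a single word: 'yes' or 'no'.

Answer: no

Derivation:
|px - cx| = |0 - (-2)| = 2
|py - cy| = |1 - 4| = 3
|pz - cz| = |-1 - (-2)| = 1
distance = (2+3+1)/2 = 6/2 = 3
radius = 1; distance != radius -> no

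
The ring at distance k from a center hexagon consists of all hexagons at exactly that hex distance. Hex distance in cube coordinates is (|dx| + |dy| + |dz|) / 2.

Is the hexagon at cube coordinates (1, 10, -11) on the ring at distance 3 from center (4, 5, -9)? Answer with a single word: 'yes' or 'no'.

Answer: no

Derivation:
|px - cx| = |1 - 4| = 3
|py - cy| = |10 - 5| = 5
|pz - cz| = |-11 - (-9)| = 2
distance = (3+5+2)/2 = 10/2 = 5
radius = 3; distance != radius -> no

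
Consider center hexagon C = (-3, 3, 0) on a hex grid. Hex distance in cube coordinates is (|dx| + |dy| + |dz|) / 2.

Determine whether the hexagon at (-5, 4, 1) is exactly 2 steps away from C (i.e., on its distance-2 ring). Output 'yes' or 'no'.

|px - cx| = |-5 - (-3)| = 2
|py - cy| = |4 - 3| = 1
|pz - cz| = |1 - 0| = 1
distance = (2+1+1)/2 = 4/2 = 2
radius = 2; distance == radius -> yes

Answer: yes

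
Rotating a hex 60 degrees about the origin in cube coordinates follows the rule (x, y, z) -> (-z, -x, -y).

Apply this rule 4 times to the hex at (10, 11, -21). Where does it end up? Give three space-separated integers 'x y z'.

Start: (10, 11, -21)
Step 1: (10, 11, -21) -> (-(-21), -(10), -(11)) = (21, -10, -11)
Step 2: (21, -10, -11) -> (-(-11), -(21), -(-10)) = (11, -21, 10)
Step 3: (11, -21, 10) -> (-(10), -(11), -(-21)) = (-10, -11, 21)
Step 4: (-10, -11, 21) -> (-(21), -(-10), -(-11)) = (-21, 10, 11)

Answer: -21 10 11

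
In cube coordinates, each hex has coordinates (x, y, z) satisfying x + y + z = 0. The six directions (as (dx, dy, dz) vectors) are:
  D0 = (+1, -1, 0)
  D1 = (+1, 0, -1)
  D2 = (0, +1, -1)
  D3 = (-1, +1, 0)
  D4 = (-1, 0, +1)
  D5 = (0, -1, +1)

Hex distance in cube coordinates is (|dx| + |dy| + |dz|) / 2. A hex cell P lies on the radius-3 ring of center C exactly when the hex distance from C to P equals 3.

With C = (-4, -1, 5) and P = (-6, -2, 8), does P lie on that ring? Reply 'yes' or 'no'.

Answer: yes

Derivation:
|px - cx| = |-6 - (-4)| = 2
|py - cy| = |-2 - (-1)| = 1
|pz - cz| = |8 - 5| = 3
distance = (2+1+3)/2 = 6/2 = 3
radius = 3; distance == radius -> yes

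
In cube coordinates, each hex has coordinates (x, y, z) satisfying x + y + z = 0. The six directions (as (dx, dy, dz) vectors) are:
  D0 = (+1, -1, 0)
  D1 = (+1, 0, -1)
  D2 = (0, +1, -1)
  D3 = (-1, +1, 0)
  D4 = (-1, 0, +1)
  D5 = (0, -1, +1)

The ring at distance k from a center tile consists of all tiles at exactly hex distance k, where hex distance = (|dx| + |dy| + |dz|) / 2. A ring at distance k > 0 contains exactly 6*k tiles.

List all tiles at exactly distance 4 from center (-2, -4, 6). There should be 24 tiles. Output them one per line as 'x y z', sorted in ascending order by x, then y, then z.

Walk ring at distance 4 from (-2, -4, 6):
Start at center + D4*4 = (-6, -4, 10)
  hex 0: (-6, -4, 10)
  hex 1: (-5, -5, 10)
  hex 2: (-4, -6, 10)
  hex 3: (-3, -7, 10)
  hex 4: (-2, -8, 10)
  hex 5: (-1, -8, 9)
  hex 6: (0, -8, 8)
  hex 7: (1, -8, 7)
  hex 8: (2, -8, 6)
  hex 9: (2, -7, 5)
  hex 10: (2, -6, 4)
  hex 11: (2, -5, 3)
  hex 12: (2, -4, 2)
  hex 13: (1, -3, 2)
  hex 14: (0, -2, 2)
  hex 15: (-1, -1, 2)
  hex 16: (-2, 0, 2)
  hex 17: (-3, 0, 3)
  hex 18: (-4, 0, 4)
  hex 19: (-5, 0, 5)
  hex 20: (-6, 0, 6)
  hex 21: (-6, -1, 7)
  hex 22: (-6, -2, 8)
  hex 23: (-6, -3, 9)
Sorted: 24 hexes.

Answer: -6 -4 10
-6 -3 9
-6 -2 8
-6 -1 7
-6 0 6
-5 -5 10
-5 0 5
-4 -6 10
-4 0 4
-3 -7 10
-3 0 3
-2 -8 10
-2 0 2
-1 -8 9
-1 -1 2
0 -8 8
0 -2 2
1 -8 7
1 -3 2
2 -8 6
2 -7 5
2 -6 4
2 -5 3
2 -4 2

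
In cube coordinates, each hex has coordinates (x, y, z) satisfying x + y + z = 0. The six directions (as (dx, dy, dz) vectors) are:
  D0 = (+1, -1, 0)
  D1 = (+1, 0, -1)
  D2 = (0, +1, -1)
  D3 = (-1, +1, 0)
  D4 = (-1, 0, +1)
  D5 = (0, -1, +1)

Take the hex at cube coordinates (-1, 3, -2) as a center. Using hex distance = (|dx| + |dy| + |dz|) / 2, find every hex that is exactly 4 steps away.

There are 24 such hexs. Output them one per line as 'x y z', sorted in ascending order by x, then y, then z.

Answer: -5 3 2
-5 4 1
-5 5 0
-5 6 -1
-5 7 -2
-4 2 2
-4 7 -3
-3 1 2
-3 7 -4
-2 0 2
-2 7 -5
-1 -1 2
-1 7 -6
0 -1 1
0 6 -6
1 -1 0
1 5 -6
2 -1 -1
2 4 -6
3 -1 -2
3 0 -3
3 1 -4
3 2 -5
3 3 -6

Derivation:
Walk ring at distance 4 from (-1, 3, -2):
Start at center + D4*4 = (-5, 3, 2)
  hex 0: (-5, 3, 2)
  hex 1: (-4, 2, 2)
  hex 2: (-3, 1, 2)
  hex 3: (-2, 0, 2)
  hex 4: (-1, -1, 2)
  hex 5: (0, -1, 1)
  hex 6: (1, -1, 0)
  hex 7: (2, -1, -1)
  hex 8: (3, -1, -2)
  hex 9: (3, 0, -3)
  hex 10: (3, 1, -4)
  hex 11: (3, 2, -5)
  hex 12: (3, 3, -6)
  hex 13: (2, 4, -6)
  hex 14: (1, 5, -6)
  hex 15: (0, 6, -6)
  hex 16: (-1, 7, -6)
  hex 17: (-2, 7, -5)
  hex 18: (-3, 7, -4)
  hex 19: (-4, 7, -3)
  hex 20: (-5, 7, -2)
  hex 21: (-5, 6, -1)
  hex 22: (-5, 5, 0)
  hex 23: (-5, 4, 1)
Sorted: 24 hexes.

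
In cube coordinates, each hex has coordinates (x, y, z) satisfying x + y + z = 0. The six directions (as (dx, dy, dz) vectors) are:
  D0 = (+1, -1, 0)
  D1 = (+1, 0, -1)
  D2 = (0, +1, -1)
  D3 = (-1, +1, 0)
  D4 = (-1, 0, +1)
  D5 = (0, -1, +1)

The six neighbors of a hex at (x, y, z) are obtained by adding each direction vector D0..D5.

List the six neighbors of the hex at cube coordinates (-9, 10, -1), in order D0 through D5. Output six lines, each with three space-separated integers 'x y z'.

Center: (-9, 10, -1). Add each direction:
  D0: (-9, 10, -1) + (1, -1, 0) = (-8, 9, -1)
  D1: (-9, 10, -1) + (1, 0, -1) = (-8, 10, -2)
  D2: (-9, 10, -1) + (0, 1, -1) = (-9, 11, -2)
  D3: (-9, 10, -1) + (-1, 1, 0) = (-10, 11, -1)
  D4: (-9, 10, -1) + (-1, 0, 1) = (-10, 10, 0)
  D5: (-9, 10, -1) + (0, -1, 1) = (-9, 9, 0)

Answer: -8 9 -1
-8 10 -2
-9 11 -2
-10 11 -1
-10 10 0
-9 9 0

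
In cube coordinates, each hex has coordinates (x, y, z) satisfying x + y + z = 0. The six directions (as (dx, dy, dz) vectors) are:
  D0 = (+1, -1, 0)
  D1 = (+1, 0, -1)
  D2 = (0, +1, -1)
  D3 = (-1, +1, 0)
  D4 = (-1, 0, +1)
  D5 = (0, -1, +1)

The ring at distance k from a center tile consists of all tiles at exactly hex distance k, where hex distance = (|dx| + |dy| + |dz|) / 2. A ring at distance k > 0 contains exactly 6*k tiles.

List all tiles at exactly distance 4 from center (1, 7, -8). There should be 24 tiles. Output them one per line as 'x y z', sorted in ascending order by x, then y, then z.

Walk ring at distance 4 from (1, 7, -8):
Start at center + D4*4 = (-3, 7, -4)
  hex 0: (-3, 7, -4)
  hex 1: (-2, 6, -4)
  hex 2: (-1, 5, -4)
  hex 3: (0, 4, -4)
  hex 4: (1, 3, -4)
  hex 5: (2, 3, -5)
  hex 6: (3, 3, -6)
  hex 7: (4, 3, -7)
  hex 8: (5, 3, -8)
  hex 9: (5, 4, -9)
  hex 10: (5, 5, -10)
  hex 11: (5, 6, -11)
  hex 12: (5, 7, -12)
  hex 13: (4, 8, -12)
  hex 14: (3, 9, -12)
  hex 15: (2, 10, -12)
  hex 16: (1, 11, -12)
  hex 17: (0, 11, -11)
  hex 18: (-1, 11, -10)
  hex 19: (-2, 11, -9)
  hex 20: (-3, 11, -8)
  hex 21: (-3, 10, -7)
  hex 22: (-3, 9, -6)
  hex 23: (-3, 8, -5)
Sorted: 24 hexes.

Answer: -3 7 -4
-3 8 -5
-3 9 -6
-3 10 -7
-3 11 -8
-2 6 -4
-2 11 -9
-1 5 -4
-1 11 -10
0 4 -4
0 11 -11
1 3 -4
1 11 -12
2 3 -5
2 10 -12
3 3 -6
3 9 -12
4 3 -7
4 8 -12
5 3 -8
5 4 -9
5 5 -10
5 6 -11
5 7 -12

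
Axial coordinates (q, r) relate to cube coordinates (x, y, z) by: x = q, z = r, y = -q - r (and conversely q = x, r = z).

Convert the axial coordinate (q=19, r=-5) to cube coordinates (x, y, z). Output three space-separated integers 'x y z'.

Answer: 19 -14 -5

Derivation:
x = q = 19
z = r = -5
y = -x - z = -(19) - (-5) = -14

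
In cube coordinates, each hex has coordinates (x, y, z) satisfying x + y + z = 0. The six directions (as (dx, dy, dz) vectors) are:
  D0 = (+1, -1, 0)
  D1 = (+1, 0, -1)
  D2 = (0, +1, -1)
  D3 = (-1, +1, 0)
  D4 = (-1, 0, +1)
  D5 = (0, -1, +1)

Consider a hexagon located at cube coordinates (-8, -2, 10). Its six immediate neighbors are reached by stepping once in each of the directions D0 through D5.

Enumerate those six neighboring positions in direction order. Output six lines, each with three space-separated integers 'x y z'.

Answer: -7 -3 10
-7 -2 9
-8 -1 9
-9 -1 10
-9 -2 11
-8 -3 11

Derivation:
Center: (-8, -2, 10). Add each direction:
  D0: (-8, -2, 10) + (1, -1, 0) = (-7, -3, 10)
  D1: (-8, -2, 10) + (1, 0, -1) = (-7, -2, 9)
  D2: (-8, -2, 10) + (0, 1, -1) = (-8, -1, 9)
  D3: (-8, -2, 10) + (-1, 1, 0) = (-9, -1, 10)
  D4: (-8, -2, 10) + (-1, 0, 1) = (-9, -2, 11)
  D5: (-8, -2, 10) + (0, -1, 1) = (-8, -3, 11)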